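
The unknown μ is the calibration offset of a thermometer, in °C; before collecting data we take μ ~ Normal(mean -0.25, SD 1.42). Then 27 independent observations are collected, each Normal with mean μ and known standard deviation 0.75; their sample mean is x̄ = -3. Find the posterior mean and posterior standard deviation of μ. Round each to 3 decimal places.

Posterior mean ≈ -2.972; posterior SD ≈ 0.144

With known σ, the Normal prior is conjugate. Weight on the data is w = (n/σ²)/(n/σ² + 1/τ₀²) = 48.0000/(48.0000+0.495933) = 0.98977.
Posterior mean = w·x̄ + (1−w)·μ₀ = 0.98977·-3 + 0.010226·-0.25 = -2.972. Posterior variance = 1/(48.0000+0.495933) = 0.0206203, so SD = 0.144.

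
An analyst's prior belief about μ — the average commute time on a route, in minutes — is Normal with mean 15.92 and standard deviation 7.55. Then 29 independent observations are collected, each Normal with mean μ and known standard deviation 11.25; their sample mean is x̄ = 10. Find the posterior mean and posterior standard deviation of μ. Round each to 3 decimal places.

With known σ, the Normal prior is conjugate. Weight on the data is w = (n/σ²)/(n/σ² + 1/τ₀²) = 0.229136/(0.229136+0.0175431) = 0.92888.
Posterior mean = w·x̄ + (1−w)·μ₀ = 0.92888·10 + 0.071117·15.92 = 10.421. Posterior variance = 1/(0.229136+0.0175431) = 4.05385, so SD = 2.013.

Posterior mean ≈ 10.421; posterior SD ≈ 2.013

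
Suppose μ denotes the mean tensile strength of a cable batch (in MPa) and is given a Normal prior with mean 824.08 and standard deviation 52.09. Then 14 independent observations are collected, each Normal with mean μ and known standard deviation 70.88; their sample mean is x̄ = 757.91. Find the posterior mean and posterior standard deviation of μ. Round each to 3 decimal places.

With known σ, the Normal prior is conjugate. Weight on the data is w = (n/σ²)/(n/σ² + 1/τ₀²) = 0.00278664/(0.00278664+0.00036855) = 0.88319.
Posterior mean = w·x̄ + (1−w)·μ₀ = 0.88319·757.91 + 0.11681·824.08 = 765.639. Posterior variance = 1/(0.00278664+0.00036855) = 316.939, so SD = 17.803.

Posterior mean ≈ 765.639; posterior SD ≈ 17.803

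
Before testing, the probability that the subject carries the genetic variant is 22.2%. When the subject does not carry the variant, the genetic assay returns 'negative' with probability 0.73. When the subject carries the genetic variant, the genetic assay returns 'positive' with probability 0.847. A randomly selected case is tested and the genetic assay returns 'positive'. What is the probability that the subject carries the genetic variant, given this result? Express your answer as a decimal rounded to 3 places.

Write H for 'the subject carries the genetic variant'. Prior odds H:¬H = 0.222/0.778 = 0.28535. For the 'positive' outcome, the likelihood ratio is 0.847/0.27 = 3.1370.
Posterior odds = 0.28535 × 3.1370 = 0.89514, so P(H|E) = 0.89514/(1+0.89514) = 0.472.

P(H | E) ≈ 0.472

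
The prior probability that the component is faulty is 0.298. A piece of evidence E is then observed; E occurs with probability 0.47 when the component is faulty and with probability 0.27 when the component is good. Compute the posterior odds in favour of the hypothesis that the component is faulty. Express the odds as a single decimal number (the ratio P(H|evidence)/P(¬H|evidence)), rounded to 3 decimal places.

Prior odds = 0.298/(1−0.298) = 0.42450. In log-odds, ln(0.42450) = -0.85684.
Add log likelihood ratio: ln(1.7407) = 0.55431.
Posterior log-odds = -0.30253, so posterior odds = exp(-0.30253) = 0.73895.

Posterior odds ≈ 0.739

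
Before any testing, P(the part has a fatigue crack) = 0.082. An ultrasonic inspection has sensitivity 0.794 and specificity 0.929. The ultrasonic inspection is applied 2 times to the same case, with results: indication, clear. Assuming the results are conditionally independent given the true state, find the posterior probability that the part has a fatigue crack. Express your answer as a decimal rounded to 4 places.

Posterior P(H) ≈ 0.1813

With H the event that the part has a fatigue crack, the joint likelihood of the observed sequence is P(data|H) = 0.794·0.206 = 0.16356 and P(data|¬H) = 0.071·0.929 = 0.065959.
Bayes: P(H|data) = 0.082·0.16356 / (0.082·0.16356 + 0.918·0.065959) = 0.013412/0.073963 = 0.1813.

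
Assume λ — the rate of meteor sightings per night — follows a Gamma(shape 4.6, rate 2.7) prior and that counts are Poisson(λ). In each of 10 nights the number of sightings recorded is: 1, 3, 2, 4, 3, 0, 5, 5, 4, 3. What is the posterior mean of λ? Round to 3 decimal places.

Posterior mean ≈ 2.724

The Poisson likelihood adds the total count to the shape and the number of exposure periods to the rate. Here ∑xᵢ = 30 and n = 10, so shape 4.6→34.6 and rate 2.7→12.7.
E[λ | data] = 34.6/12.7 = 2.724.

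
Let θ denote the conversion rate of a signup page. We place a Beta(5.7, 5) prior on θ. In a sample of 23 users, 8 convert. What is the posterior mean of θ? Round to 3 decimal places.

Posterior mean ≈ 0.407

Observing 8 successes and 15 failures updates Beta(5.7, 5) by adding the success and failure counts to the two shape parameters: α = 5.7+8 = 13.7, β = 5+15 = 20.
Posterior mean = α/(α+β) = 13.7/33.7 = 0.407.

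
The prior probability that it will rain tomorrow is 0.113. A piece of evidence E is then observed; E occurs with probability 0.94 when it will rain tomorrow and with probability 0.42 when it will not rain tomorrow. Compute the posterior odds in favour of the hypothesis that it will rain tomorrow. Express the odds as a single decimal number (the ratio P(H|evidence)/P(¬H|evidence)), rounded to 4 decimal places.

Posterior odds ≈ 0.2851

Prior odds = 0.113/(1−0.113) = 0.12740. In log-odds, ln(0.12740) = -2.0605.
Add log likelihood ratio: ln(2.2381) = 0.80563.
Posterior log-odds = -1.2548, so posterior odds = exp(-1.2548) = 0.28512.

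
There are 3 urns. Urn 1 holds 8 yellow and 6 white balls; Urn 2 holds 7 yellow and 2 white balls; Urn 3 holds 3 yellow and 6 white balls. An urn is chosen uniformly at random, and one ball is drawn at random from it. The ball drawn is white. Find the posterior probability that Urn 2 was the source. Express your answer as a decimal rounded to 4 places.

P(white|Urn 1) = 0.4286; P(white|Urn 2) = 0.2222; P(white|Urn 3) = 0.6667.
Prior × likelihood for each source: 0.333333·0.4286=0.1429, 0.333333·0.2222=0.07407, 0.333333·0.6667=0.2222. Summing gives P(white) = 0.43915.
P(Urn 2 | white) = 0.07407 / 0.43915 = 0.1687.

Posterior probability ≈ 0.1687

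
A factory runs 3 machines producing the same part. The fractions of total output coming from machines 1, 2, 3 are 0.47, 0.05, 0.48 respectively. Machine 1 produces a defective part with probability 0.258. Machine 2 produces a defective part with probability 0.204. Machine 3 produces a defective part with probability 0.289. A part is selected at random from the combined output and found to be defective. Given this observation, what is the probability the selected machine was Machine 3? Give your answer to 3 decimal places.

Posterior probability ≈ 0.513

Tabulate prior·likelihood by source: [1] prior 0.47, lik 0.258, product 0.1213; [2] prior 0.05, lik 0.204, product 0.01020; [3] prior 0.48, lik 0.289, product 0.1387.
Normalizing constant = 0.27018; the posterior for Machine 3 is its product over the sum, 0.1387/0.27018 = 0.513.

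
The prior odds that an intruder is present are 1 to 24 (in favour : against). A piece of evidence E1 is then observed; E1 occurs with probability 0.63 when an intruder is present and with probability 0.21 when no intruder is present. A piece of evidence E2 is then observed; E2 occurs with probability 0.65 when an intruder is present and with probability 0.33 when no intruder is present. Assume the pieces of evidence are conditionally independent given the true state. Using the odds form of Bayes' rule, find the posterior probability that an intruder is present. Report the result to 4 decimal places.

Prior odds = 1/24 = 0.041667. In log-odds, ln(0.041667) = -3.1781.
Add log likelihood ratios: ln(3.0000) + ln(1.9697) = 1.7765.
Posterior log-odds = -1.4016, so posterior odds = exp(-1.4016) = 0.24621. Converting, P(H|E) = 0.24621/1.2462 = 0.1976.

Posterior probability ≈ 0.1976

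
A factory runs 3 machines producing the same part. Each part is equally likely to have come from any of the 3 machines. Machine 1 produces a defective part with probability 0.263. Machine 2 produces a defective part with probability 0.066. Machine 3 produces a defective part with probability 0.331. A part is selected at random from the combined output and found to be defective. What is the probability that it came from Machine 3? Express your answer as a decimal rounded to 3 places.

P(defective|M1) = 0.263; P(defective|M2) = 0.066; P(defective|M3) = 0.331.
Prior × likelihood for each source: 0.333333·0.263=0.08767, 0.333333·0.066=0.02200, 0.333333·0.331=0.1103. Summing gives P(defective) = 0.22000.
P(Machine 3 | defective) = 0.1103 / 0.22000 = 0.502.

Posterior probability ≈ 0.502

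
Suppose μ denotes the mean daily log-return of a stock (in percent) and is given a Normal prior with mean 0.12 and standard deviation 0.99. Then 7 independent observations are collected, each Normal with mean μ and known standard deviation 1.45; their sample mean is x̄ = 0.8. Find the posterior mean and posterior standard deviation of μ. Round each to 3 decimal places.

With known σ, the Normal prior is conjugate. Weight on the data is w = (n/σ²)/(n/σ² + 1/τ₀²) = 3.32937/(3.32937+1.02030) = 0.76543.
Posterior mean = w·x̄ + (1−w)·μ₀ = 0.76543·0.8 + 0.23457·0.12 = 0.640. Posterior variance = 1/(3.32937+1.02030) = 0.229902, so SD = 0.479.

Posterior mean ≈ 0.640; posterior SD ≈ 0.479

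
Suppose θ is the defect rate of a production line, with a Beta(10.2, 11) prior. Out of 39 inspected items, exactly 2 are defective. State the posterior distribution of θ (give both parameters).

Observing 2 successes and 37 failures updates Beta(10.2, 11) by adding the success and failure counts to the two shape parameters: α = 10.2+2 = 12.2, β = 11+37 = 48.

Posterior: Beta(12.2, 48)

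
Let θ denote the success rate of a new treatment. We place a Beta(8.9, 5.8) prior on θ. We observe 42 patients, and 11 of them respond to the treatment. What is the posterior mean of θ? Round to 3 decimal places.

Observing 11 successes and 31 failures updates Beta(8.9, 5.8) by adding the success and failure counts to the two shape parameters: α = 8.9+11 = 19.9, β = 5.8+31 = 36.8.
E[θ | data] = 19.9/(19.9+36.8) = 0.351.

Posterior mean ≈ 0.351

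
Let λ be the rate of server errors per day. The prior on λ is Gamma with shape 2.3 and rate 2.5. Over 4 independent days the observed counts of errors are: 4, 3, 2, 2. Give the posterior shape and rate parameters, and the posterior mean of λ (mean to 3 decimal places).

The Poisson likelihood adds the total count to the shape and the number of exposure periods to the rate. Here ∑xᵢ = 11 and n = 4, so shape 2.3→13.3 and rate 2.5→6.5.
Posterior mean = shape/rate = 13.3/6.5 = 2.046.

Posterior: Gamma(shape=13.3, rate=6.5); mean ≈ 2.046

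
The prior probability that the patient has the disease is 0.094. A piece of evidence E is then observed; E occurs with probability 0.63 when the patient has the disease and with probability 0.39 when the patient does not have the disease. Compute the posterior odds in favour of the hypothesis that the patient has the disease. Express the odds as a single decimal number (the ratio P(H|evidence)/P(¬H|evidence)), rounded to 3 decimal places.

Posterior odds ≈ 0.168

Prior odds = 0.094/(1−0.094) = 0.10375.
Likelihood ratio for E = 0.63/0.39 = 1.6154.
Posterior odds = prior odds × LR = 0.16760.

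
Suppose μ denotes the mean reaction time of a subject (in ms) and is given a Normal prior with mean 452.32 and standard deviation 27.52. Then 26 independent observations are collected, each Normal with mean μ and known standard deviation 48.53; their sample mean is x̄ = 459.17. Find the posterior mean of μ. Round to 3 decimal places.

Posterior mean ≈ 458.438

With known σ, the Normal prior is conjugate. Weight on the data is w = (n/σ²)/(n/σ² + 1/τ₀²) = 0.0110396/(0.0110396+0.00132039) = 0.89317.
Posterior mean = w·x̄ + (1−w)·μ₀ = 0.89317·459.17 + 0.10683·452.32 = 458.438.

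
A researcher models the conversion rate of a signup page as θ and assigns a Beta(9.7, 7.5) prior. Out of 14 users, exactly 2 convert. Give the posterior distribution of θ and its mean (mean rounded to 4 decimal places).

The binomial likelihood is conjugate to the Beta prior: with 2 successes and 12 failures, the posterior is Beta(9.7+2, 7.5+12) = Beta(11.7, 19.5).
E[θ | data] = 11.7/(11.7+19.5) = 0.3750.

Posterior: Beta(11.7, 19.5); mean ≈ 0.3750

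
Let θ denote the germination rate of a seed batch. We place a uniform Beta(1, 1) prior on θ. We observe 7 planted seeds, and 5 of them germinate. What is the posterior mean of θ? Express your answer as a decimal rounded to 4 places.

Posterior mean ≈ 0.6667

The binomial likelihood is conjugate to the Beta prior: with 5 successes and 2 failures, the posterior is Beta(1+5, 1+2) = Beta(6, 3).
E[θ | data] = 6/(6+3) = 0.6667.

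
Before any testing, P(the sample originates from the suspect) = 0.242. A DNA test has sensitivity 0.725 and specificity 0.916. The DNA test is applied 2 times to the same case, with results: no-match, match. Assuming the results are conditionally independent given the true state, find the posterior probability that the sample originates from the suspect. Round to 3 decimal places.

With H the event that the sample originates from the suspect, the joint likelihood of the observed sequence is P(data|H) = 0.275·0.725 = 0.19937 and P(data|¬H) = 0.916·0.084 = 0.076944.
Bayes: P(H|data) = 0.242·0.19937 / (0.242·0.19937 + 0.758·0.076944) = 0.048249/0.10657 = 0.4527.

Posterior P(H) ≈ 0.453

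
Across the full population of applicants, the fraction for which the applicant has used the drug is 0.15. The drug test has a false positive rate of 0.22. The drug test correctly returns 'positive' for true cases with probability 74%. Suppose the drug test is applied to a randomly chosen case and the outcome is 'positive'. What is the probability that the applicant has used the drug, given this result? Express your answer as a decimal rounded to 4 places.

P(H | E) ≈ 0.3725

Let H be the event that the applicant has used the drug. P(H) = 0.15, so P(¬H) = 0.85. With E the 'positive' result, P(E|H) = 0.74 and P(E|¬H) = 0.22.
P(E) = 0.74·0.15 + 0.22·0.85 = 0.11100 + 0.18700 = 0.29800.
By Bayes' theorem, P(H|E) = 0.11100 / 0.29800 = 0.3725.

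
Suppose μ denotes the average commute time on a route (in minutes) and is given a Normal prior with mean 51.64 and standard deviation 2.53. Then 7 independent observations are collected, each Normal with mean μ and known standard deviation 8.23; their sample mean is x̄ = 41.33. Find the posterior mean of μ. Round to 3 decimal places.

Posterior mean ≈ 47.535

With known σ, the Normal prior is conjugate. Weight on the data is w = (n/σ²)/(n/σ² + 1/τ₀²) = 0.103347/(0.103347+0.156228) = 0.39814.
Posterior mean = w·x̄ + (1−w)·μ₀ = 0.39814·41.33 + 0.60186·51.64 = 47.535.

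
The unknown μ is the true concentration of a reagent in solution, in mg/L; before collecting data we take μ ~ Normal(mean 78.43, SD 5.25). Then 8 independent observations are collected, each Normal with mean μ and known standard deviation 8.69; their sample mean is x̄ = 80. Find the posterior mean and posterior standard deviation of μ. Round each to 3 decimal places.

With known σ, the Normal prior is conjugate. Weight on the data is w = (n/σ²)/(n/σ² + 1/τ₀²) = 0.105938/(0.105938+0.0362812) = 0.74489.
Posterior mean = w·x̄ + (1−w)·μ₀ = 0.74489·80 + 0.25511·78.43 = 79.599. Posterior variance = 1/(0.105938+0.0362812) = 7.03142, so SD = 2.652.

Posterior mean ≈ 79.599; posterior SD ≈ 2.652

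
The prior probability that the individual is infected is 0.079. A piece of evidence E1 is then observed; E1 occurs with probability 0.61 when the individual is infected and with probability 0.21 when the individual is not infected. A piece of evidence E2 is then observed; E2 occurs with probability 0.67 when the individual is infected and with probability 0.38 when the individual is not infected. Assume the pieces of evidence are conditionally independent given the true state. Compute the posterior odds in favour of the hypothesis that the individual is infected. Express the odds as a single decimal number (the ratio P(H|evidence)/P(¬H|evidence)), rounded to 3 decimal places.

Posterior odds ≈ 0.439

Prior odds = 0.079/(1−0.079) = 0.085776.
Likelihood ratio for E1 = 0.61/0.21 = 2.9048.
Likelihood ratio for E2 = 0.67/0.38 = 1.7632.
Posterior odds = prior odds × LR₁ × LR₂ = 0.43931.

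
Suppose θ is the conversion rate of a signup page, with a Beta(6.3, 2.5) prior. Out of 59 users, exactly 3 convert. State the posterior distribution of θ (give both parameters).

Observing 3 successes and 56 failures updates Beta(6.3, 2.5) by adding the success and failure counts to the two shape parameters: α = 6.3+3 = 9.3, β = 2.5+56 = 58.5.

Posterior: Beta(9.3, 58.5)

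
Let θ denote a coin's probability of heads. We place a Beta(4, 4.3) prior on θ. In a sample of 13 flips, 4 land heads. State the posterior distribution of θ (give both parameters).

Posterior: Beta(8, 13.3)

Observing 4 successes and 9 failures updates Beta(4, 4.3) by adding the success and failure counts to the two shape parameters: α = 4+4 = 8, β = 4.3+9 = 13.3.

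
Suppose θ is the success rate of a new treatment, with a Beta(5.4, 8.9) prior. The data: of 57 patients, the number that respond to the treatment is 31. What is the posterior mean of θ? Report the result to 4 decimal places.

Posterior mean ≈ 0.5105

The binomial likelihood is conjugate to the Beta prior: with 31 successes and 26 failures, the posterior is Beta(5.4+31, 8.9+26) = Beta(36.4, 34.9).
E[θ | data] = 36.4/(36.4+34.9) = 0.5105.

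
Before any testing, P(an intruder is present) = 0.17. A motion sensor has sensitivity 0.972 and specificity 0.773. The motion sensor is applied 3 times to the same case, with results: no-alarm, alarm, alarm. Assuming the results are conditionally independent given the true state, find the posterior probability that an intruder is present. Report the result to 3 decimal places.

With H the event that an intruder is present, the joint likelihood of the observed sequence is P(data|H) = 0.028·0.972·0.972 = 0.026454 and P(data|¬H) = 0.773·0.227·0.227 = 0.039832.
Bayes: P(H|data) = 0.17·0.026454 / (0.17·0.026454 + 0.83·0.039832) = 0.0044972/0.037558 = 0.1197.

Posterior P(H) ≈ 0.120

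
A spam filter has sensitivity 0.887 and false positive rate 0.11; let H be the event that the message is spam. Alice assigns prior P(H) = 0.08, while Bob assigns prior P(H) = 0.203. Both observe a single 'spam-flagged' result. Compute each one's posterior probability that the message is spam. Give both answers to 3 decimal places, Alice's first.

Alice: 0.412; Bob: 0.673

P('+'|H) = 0.887, P('+'|¬H) = 0.11.
Alice: numerator 0.887·0.08 = 0.070960; evidence = 0.070960+0.11·0.92 = 0.17216; posterior = 0.412.
Bob: numerator 0.887·0.203 = 0.18006; evidence = 0.18006+0.11·0.797 = 0.26773; posterior = 0.673.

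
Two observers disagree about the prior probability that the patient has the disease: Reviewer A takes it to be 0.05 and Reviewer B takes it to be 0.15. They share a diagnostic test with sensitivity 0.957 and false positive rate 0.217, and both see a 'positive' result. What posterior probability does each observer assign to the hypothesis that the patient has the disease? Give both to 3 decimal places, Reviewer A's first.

P('+'|H) = 0.957, P('+'|¬H) = 0.217.
Reviewer A: numerator 0.957·0.05 = 0.047850; evidence = 0.047850+0.217·0.95 = 0.25400; posterior = 0.188.
Reviewer B: numerator 0.957·0.15 = 0.14355; evidence = 0.14355+0.217·0.85 = 0.32800; posterior = 0.438.

Reviewer A: 0.188; Reviewer B: 0.438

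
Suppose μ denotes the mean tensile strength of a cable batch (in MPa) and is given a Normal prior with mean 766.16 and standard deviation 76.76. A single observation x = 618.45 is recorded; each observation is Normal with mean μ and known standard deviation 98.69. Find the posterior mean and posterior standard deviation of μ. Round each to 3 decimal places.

Prior precision 1/τ₀² = 1/76.76² = 0.00016972; data precision n/σ² = 1/98.69² = 0.00010267.
Posterior precision = 0.00016972 + 0.00010267 = 0.00027239, giving posterior SD = 1/√0.00027239 = 60.590.
Posterior mean = (0.00016972·766.16 + 0.00010267·618.45) / 0.00027239 = 710.484.

Posterior mean ≈ 710.484; posterior SD ≈ 60.590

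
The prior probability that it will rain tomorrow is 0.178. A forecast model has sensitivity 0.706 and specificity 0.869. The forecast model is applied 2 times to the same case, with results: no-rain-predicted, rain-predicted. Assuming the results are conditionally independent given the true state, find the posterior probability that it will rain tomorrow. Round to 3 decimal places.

Posterior P(H) ≈ 0.283

Let H be the event that it will rain tomorrow; start with P(H) = 0.178. P('rain-predicted'|H) = 0.706, P('rain-predicted'|¬H) = 0.131.
Update on result 1 ('no-rain-predicted'): P(H) ← 0.294·0.1780 / (0.294·0.1780 + 0.869·0.8220) = 0.052332/0.76665 = 0.0683.
Update on result 2 ('rain-predicted'): P(H) ← 0.706·0.0683 / (0.706·0.0683 + 0.131·0.9317) = 0.048192/0.17025 = 0.2831.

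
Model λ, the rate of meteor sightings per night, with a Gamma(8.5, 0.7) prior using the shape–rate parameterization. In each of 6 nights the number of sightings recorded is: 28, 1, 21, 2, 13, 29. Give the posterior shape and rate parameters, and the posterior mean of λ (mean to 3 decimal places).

Posterior: Gamma(shape=102.5, rate=6.7); mean ≈ 15.299

The Poisson likelihood adds the total count to the shape and the number of exposure periods to the rate. Here ∑xᵢ = 94 and n = 6, so shape 8.5→102.5 and rate 0.7→6.7.
Posterior mean = shape/rate = 102.5/6.7 = 15.299.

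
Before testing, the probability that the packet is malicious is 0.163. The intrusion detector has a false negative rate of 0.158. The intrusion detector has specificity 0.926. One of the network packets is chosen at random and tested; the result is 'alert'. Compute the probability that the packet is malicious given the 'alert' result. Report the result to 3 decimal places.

P(H | E) ≈ 0.689

Let H be the event that the packet is malicious. P(H) = 0.163, so P(¬H) = 0.837. With E the 'alert' result, P(E|H) = 0.842 and P(E|¬H) = 0.074.
P(E) = 0.842·0.163 + 0.074·0.837 = 0.13725 + 0.061938 = 0.19918.
By Bayes' theorem, P(H|E) = 0.13725 / 0.19918 = 0.689.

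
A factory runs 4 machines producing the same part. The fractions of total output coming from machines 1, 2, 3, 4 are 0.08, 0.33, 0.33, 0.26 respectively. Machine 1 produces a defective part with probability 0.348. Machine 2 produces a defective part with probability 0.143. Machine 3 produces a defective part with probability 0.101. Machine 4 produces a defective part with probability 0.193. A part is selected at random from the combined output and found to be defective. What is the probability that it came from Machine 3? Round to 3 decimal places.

P(defective|M1) = 0.348; P(defective|M2) = 0.143; P(defective|M3) = 0.101; P(defective|M4) = 0.193.
Prior × likelihood for each source: 0.08·0.348=0.02784, 0.33·0.143=0.04719, 0.33·0.101=0.03333, 0.26·0.193=0.05018. Summing gives P(defective) = 0.15854.
P(Machine 3 | defective) = 0.03333 / 0.15854 = 0.210.

Posterior probability ≈ 0.210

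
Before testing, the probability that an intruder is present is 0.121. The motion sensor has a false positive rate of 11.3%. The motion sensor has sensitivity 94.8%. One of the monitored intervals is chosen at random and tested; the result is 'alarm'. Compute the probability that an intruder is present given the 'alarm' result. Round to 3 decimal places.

Let H be the event that an intruder is present. P(H) = 0.121, so P(¬H) = 0.879. With E the 'alarm' result, P(E|H) = 0.948 and P(E|¬H) = 0.113.
P(E) = 0.948·0.121 + 0.113·0.879 = 0.11471 + 0.099327 = 0.21403.
By Bayes' theorem, P(H|E) = 0.11471 / 0.21403 = 0.536.

P(H | E) ≈ 0.536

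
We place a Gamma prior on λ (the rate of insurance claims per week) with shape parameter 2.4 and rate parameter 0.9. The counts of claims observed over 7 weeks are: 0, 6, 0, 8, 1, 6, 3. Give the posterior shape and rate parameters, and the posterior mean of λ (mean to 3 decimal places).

Posterior: Gamma(shape=26.4, rate=7.9); mean ≈ 3.342

The Poisson likelihood adds the total count to the shape and the number of exposure periods to the rate. Here ∑xᵢ = 24 and n = 7, so shape 2.4→26.4 and rate 0.9→7.9.
Posterior mean = shape/rate = 26.4/7.9 = 3.342.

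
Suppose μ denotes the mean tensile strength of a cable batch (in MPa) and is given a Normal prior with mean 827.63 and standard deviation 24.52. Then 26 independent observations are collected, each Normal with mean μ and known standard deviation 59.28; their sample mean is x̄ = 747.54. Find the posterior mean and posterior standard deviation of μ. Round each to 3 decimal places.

Posterior mean ≈ 762.240; posterior SD ≈ 10.505

Prior precision 1/τ₀² = 1/24.52² = 0.00166326; data precision n/σ² = 26/59.28² = 0.00739873.
Posterior precision = 0.00166326 + 0.00739873 = 0.00906198, giving posterior SD = 1/√0.00906198 = 10.505.
Posterior mean = (0.00166326·827.63 + 0.00739873·747.54) / 0.00906198 = 762.240.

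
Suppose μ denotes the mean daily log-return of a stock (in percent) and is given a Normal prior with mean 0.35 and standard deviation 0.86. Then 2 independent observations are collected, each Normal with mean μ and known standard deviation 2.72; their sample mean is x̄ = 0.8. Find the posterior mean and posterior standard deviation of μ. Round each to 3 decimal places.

Prior precision 1/τ₀² = 1/0.86² = 1.35208; data precision n/σ² = 2/2.72² = 0.270329.
Posterior precision = 1.35208 + 0.270329 = 1.62241, giving posterior SD = 1/√1.62241 = 0.785.
Posterior mean = (1.35208·0.35 + 0.270329·0.8) / 1.62241 = 0.425.

Posterior mean ≈ 0.425; posterior SD ≈ 0.785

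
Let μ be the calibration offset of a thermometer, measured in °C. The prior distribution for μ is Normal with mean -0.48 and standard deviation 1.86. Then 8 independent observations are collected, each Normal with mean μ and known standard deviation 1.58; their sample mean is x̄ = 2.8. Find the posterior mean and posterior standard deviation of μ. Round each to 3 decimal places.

With known σ, the Normal prior is conjugate. Weight on the data is w = (n/σ²)/(n/σ² + 1/τ₀²) = 3.20461/(3.20461+0.289051) = 0.91726.
Posterior mean = w·x̄ + (1−w)·μ₀ = 0.91726·2.8 + 0.082736·-0.48 = 2.529. Posterior variance = 1/(3.20461+0.289051) = 0.286232, so SD = 0.535.

Posterior mean ≈ 2.529; posterior SD ≈ 0.535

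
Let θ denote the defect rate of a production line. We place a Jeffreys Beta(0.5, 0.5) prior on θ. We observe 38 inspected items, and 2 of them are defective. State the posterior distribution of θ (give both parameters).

The binomial likelihood is conjugate to the Beta prior: with 2 successes and 36 failures, the posterior is Beta(0.5+2, 0.5+36) = Beta(2.5, 36.5).

Posterior: Beta(2.5, 36.5)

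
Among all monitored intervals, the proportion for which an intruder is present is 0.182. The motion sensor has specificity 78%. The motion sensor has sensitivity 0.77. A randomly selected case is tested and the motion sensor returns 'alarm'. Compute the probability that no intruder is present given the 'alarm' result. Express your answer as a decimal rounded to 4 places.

Write H for 'an intruder is present'. Prior odds H:¬H = 0.182/0.818 = 0.22249. For the 'alarm' outcome, the likelihood ratio is 0.77/0.22 = 3.5000.
Posterior odds = 0.22249 × 3.5000 = 0.77873, so P(H|E) = 0.77873/(1+0.77873) = 0.4378. Then P(¬H|E) = 1 − 0.4378 = 0.5622.

P(¬H | E) ≈ 0.5622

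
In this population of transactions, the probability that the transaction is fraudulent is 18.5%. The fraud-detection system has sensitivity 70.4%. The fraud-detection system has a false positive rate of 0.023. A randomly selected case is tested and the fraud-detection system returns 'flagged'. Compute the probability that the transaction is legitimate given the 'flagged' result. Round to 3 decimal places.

P(¬H | E) ≈ 0.126

Write H for 'the transaction is fraudulent'. Prior odds H:¬H = 0.185/0.815 = 0.22699. For the 'flagged' outcome, the likelihood ratio is 0.704/0.023 = 30.609.
Posterior odds = 0.22699 × 30.609 = 6.9480, so P(H|E) = 6.9480/(1+6.9480) = 0.874. Then P(¬H|E) = 1 − 0.874 = 0.126.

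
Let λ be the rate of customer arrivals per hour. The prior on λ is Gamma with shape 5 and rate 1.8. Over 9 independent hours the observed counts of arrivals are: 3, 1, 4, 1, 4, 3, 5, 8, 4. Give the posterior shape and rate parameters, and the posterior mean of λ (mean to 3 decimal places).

Posterior: Gamma(shape=38, rate=10.8); mean ≈ 3.519

Total count ∑xᵢ = 33 over n = 9 hours.
Gamma is conjugate to the Poisson likelihood: posterior is Gamma(shape = 5+33 = 38, rate = 1.8+9 = 10.8).
Posterior mean = shape/rate = 38/10.8 = 3.519.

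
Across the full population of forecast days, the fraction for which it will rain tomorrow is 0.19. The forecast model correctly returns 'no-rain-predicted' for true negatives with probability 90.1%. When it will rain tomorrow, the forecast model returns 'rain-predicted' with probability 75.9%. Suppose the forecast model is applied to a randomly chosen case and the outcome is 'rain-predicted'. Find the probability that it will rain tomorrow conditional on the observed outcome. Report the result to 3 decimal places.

Let H be the event that it will rain tomorrow. P(H) = 0.19, so P(¬H) = 0.81. With E the 'rain-predicted' result, P(E|H) = 0.759 and P(E|¬H) = 0.099.
P(E) = 0.759·0.19 + 0.099·0.81 = 0.14421 + 0.080190 = 0.22440.
By Bayes' theorem, P(H|E) = 0.14421 / 0.22440 = 0.643.

P(H | E) ≈ 0.643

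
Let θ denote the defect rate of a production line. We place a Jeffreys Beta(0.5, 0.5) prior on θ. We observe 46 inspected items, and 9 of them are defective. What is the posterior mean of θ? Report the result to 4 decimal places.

The binomial likelihood is conjugate to the Beta prior: with 9 successes and 37 failures, the posterior is Beta(0.5+9, 0.5+37) = Beta(9.5, 37.5).
E[θ | data] = 9.5/(9.5+37.5) = 0.2021.

Posterior mean ≈ 0.2021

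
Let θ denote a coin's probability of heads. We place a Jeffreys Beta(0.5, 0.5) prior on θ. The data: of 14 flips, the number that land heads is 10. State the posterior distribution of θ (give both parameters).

The binomial likelihood is conjugate to the Beta prior: with 10 successes and 4 failures, the posterior is Beta(0.5+10, 0.5+4) = Beta(10.5, 4.5).

Posterior: Beta(10.5, 4.5)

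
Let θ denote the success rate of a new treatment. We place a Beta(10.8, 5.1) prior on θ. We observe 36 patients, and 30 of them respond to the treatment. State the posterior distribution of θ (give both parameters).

Observing 30 successes and 6 failures updates Beta(10.8, 5.1) by adding the success and failure counts to the two shape parameters: α = 10.8+30 = 40.8, β = 5.1+6 = 11.1.

Posterior: Beta(40.8, 11.1)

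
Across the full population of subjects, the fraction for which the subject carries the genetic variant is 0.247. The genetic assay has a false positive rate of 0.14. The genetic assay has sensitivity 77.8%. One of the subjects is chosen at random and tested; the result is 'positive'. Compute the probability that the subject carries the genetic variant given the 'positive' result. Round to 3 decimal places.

P(H | E) ≈ 0.646

Write H for 'the subject carries the genetic variant'. Prior odds H:¬H = 0.247/0.753 = 0.32802. For the 'positive' outcome, the likelihood ratio is 0.778/0.14 = 5.5571.
Posterior odds = 0.32802 × 5.5571 = 1.8229, so P(H|E) = 1.8229/(1+1.8229) = 0.646.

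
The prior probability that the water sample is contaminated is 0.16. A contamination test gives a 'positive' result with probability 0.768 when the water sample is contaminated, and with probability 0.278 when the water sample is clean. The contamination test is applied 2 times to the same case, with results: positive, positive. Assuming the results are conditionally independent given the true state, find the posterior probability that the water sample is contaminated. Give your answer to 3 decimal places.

With H the event that the water sample is contaminated, the joint likelihood of the observed sequence is P(data|H) = 0.768·0.768 = 0.58982 and P(data|¬H) = 0.278·0.278 = 0.077284.
Bayes: P(H|data) = 0.16·0.58982 / (0.16·0.58982 + 0.84·0.077284) = 0.094372/0.15929 = 0.5925.

Posterior P(H) ≈ 0.592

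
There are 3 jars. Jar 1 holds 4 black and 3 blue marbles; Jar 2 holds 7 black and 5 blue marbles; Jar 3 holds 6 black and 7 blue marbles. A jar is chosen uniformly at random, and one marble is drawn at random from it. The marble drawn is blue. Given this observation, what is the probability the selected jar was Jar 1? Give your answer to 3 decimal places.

Posterior probability ≈ 0.310

Tabulate prior·likelihood by source: [1] prior 0.333333, lik 0.4286, product 0.1429; [2] prior 0.333333, lik 0.4167, product 0.1389; [3] prior 0.333333, lik 0.5385, product 0.1795.
Normalizing constant = 0.46123; the posterior for Jar 1 is its product over the sum, 0.1429/0.46123 = 0.310.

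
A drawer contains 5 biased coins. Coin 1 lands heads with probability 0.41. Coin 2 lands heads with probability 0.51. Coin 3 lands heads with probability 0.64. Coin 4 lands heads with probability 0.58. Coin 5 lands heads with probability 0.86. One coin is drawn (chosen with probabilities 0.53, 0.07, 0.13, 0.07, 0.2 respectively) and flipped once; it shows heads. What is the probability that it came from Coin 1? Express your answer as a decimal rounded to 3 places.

P(heads|C1) = 0.41; P(heads|C2) = 0.51; P(heads|C3) = 0.64; P(heads|C4) = 0.58; P(heads|C5) = 0.86.
Prior × likelihood for each source: 0.53·0.41=0.2173, 0.07·0.51=0.03570, 0.13·0.64=0.08320, 0.07·0.58=0.04060, 0.2·0.86=0.1720. Summing gives P(heads) = 0.54880.
P(Coin 1 | heads) = 0.2173 / 0.54880 = 0.396.

Posterior probability ≈ 0.396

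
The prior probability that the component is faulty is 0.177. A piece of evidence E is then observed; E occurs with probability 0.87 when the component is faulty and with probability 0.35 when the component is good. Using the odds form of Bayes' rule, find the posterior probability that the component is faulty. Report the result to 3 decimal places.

Posterior probability ≈ 0.348

Prior odds = 0.177/(1−0.177) = 0.21507.
Likelihood ratio for E = 0.87/0.35 = 2.4857.
Posterior odds = prior odds × LR = 0.53459.
Posterior probability = odds/(1+odds) = 0.53459/1.5346 = 0.348.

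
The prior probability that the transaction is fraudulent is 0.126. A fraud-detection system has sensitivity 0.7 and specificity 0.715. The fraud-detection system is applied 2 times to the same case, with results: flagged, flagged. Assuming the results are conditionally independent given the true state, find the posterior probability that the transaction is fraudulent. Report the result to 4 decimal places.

Let H be the event that the transaction is fraudulent; start with P(H) = 0.126. P('flagged'|H) = 0.7, P('flagged'|¬H) = 0.285.
Update on result 1 ('flagged'): P(H) ← 0.7·0.1260 / (0.7·0.1260 + 0.285·0.8740) = 0.088200/0.33729 = 0.2615.
Update on result 2 ('flagged'): P(H) ← 0.7·0.2615 / (0.7·0.2615 + 0.285·0.7385) = 0.18305/0.39352 = 0.4652.

Posterior P(H) ≈ 0.4652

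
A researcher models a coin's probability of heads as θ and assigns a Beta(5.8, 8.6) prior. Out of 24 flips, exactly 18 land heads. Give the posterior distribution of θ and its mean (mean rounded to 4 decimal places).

The binomial likelihood is conjugate to the Beta prior: with 18 successes and 6 failures, the posterior is Beta(5.8+18, 8.6+6) = Beta(23.8, 14.6).
E[θ | data] = 23.8/(23.8+14.6) = 0.6198.

Posterior: Beta(23.8, 14.6); mean ≈ 0.6198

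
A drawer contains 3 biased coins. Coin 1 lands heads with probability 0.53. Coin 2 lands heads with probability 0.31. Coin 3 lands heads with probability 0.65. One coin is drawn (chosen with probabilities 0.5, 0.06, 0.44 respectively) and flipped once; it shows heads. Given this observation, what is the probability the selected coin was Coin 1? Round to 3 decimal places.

P(heads|C1) = 0.53; P(heads|C2) = 0.31; P(heads|C3) = 0.65.
Prior × likelihood for each source: 0.5·0.53=0.2650, 0.06·0.31=0.01860, 0.44·0.65=0.2860. Summing gives P(heads) = 0.56960.
P(Coin 1 | heads) = 0.2650 / 0.56960 = 0.465.

Posterior probability ≈ 0.465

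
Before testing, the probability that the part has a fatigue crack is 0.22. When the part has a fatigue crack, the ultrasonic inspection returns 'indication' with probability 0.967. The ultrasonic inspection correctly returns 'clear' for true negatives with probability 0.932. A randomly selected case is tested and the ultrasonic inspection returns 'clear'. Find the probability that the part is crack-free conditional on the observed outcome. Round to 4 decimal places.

P(¬H | E) ≈ 0.9901

Write H for 'the part has a fatigue crack'. Prior odds H:¬H = 0.22/0.78 = 0.28205. For the 'clear' outcome, the likelihood ratio is 0.033/0.932 = 0.035408.
Posterior odds = 0.28205 × 0.035408 = 0.0099868, so P(H|E) = 0.0099868/(1+0.0099868) = 0.0099. Then P(¬H|E) = 1 − 0.0099 = 0.9901.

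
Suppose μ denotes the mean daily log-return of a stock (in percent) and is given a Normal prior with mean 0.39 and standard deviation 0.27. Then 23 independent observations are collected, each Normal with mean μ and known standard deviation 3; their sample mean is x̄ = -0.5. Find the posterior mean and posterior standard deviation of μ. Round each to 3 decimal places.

Posterior mean ≈ 0.250; posterior SD ≈ 0.248

With known σ, the Normal prior is conjugate. Weight on the data is w = (n/σ²)/(n/σ² + 1/τ₀²) = 2.55556/(2.55556+13.7174) = 0.15704.
Posterior mean = w·x̄ + (1−w)·μ₀ = 0.15704·-0.5 + 0.84296·0.39 = 0.250. Posterior variance = 1/(2.55556+13.7174) = 0.0614516, so SD = 0.248.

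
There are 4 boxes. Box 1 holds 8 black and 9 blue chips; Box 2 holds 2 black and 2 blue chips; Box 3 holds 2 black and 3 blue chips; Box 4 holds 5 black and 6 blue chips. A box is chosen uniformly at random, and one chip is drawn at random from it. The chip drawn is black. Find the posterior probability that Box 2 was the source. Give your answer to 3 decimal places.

Posterior probability ≈ 0.274

P(black|Box 1) = 0.4706; P(black|Box 2) = 0.5; P(black|Box 3) = 0.4; P(black|Box 4) = 0.4545.
Prior × likelihood for each source: 0.25·0.4706=0.1176, 0.25·0.5=0.1250, 0.25·0.4=0.1000, 0.25·0.4545=0.1136. Summing gives P(black) = 0.45628.
P(Box 2 | black) = 0.1250 / 0.45628 = 0.274.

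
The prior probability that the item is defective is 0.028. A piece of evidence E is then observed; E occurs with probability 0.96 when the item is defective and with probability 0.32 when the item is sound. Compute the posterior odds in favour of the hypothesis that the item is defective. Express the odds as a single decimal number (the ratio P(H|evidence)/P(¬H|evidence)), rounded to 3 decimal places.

Posterior odds ≈ 0.086

Prior odds = 0.028/(1−0.028) = 0.028807.
Likelihood ratio for E = 0.96/0.32 = 3.0000.
Posterior odds = prior odds × LR = 0.086420.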